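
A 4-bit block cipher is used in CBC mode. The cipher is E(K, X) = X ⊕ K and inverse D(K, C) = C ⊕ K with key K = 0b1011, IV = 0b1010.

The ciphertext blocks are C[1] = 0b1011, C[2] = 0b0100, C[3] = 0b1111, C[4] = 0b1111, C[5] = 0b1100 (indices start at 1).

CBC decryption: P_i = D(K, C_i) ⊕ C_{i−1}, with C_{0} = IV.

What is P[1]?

P[1] = 0b1010

P[1]: D(K, 0b1011) = 0b0000; 0b0000 ⊕ 0b1010 = 0b1010.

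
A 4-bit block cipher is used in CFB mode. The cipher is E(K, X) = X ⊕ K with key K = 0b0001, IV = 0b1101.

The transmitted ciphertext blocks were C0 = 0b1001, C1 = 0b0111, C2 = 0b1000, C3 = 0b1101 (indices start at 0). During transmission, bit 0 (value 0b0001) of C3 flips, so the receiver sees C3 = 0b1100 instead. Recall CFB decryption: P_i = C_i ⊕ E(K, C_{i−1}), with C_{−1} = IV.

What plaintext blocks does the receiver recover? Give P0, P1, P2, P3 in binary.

Only C3 changed, to 0b1100. In CFB, a change in C_i flips the same bit in P_i and garbles P_{i+1}. Decrypting the received ciphertext:
P0: E(K, 0b1101) = 0b1100; 0b1001 ⊕ 0b1100 = 0b0101.
P1: E(K, 0b1001) = 0b1000; 0b0111 ⊕ 0b1000 = 0b1111.
P2: E(K, 0b0111) = 0b0110; 0b1000 ⊕ 0b0110 = 0b1110.
P3: E(K, 0b1000) = 0b1001; 0b1100 ⊕ 0b1001 = 0b0101.
Blocks that differ from the original plaintext: P3.

P0 = 0b0101, P1 = 0b1111, P2 = 0b1110, P3 = 0b0101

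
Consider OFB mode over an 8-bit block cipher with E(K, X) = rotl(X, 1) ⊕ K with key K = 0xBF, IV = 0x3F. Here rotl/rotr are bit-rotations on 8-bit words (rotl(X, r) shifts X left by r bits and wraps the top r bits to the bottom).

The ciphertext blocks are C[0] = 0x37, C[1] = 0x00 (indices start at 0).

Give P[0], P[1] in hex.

OFB decryption: S_i = E(K, S_{i−1}) with S_{−1} = IV; P_i = C_i ⊕ S_i.
P[0]: S = E(K, 0x3F) = 0xC1; 0x37 ⊕ 0xC1 = 0xF6.
P[1]: S = E(K, 0xC1) = 0x3C; 0x00 ⊕ 0x3C = 0x3C.

P[0] = 0xF6, P[1] = 0x3C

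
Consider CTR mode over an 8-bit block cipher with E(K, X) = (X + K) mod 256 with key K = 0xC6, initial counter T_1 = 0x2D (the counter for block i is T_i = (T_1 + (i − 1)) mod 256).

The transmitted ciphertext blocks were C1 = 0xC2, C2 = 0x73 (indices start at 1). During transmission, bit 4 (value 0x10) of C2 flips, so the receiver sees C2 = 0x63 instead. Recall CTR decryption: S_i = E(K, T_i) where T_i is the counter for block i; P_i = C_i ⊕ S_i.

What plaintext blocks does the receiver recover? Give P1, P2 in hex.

Only C2 changed, to 0x63. In CTR, a change in C_i flips the same bit in P_i only; the keystream is unaffected. Decrypting the received ciphertext:
P1: T = 0x2D, S = E(K, T) = 0xF3; 0xC2 ⊕ 0xF3 = 0x31.
P2: T = 0x2E, S = E(K, T) = 0xF4; 0x63 ⊕ 0xF4 = 0x97.
Blocks that differ from the original plaintext: P2.

P1 = 0x31, P2 = 0x97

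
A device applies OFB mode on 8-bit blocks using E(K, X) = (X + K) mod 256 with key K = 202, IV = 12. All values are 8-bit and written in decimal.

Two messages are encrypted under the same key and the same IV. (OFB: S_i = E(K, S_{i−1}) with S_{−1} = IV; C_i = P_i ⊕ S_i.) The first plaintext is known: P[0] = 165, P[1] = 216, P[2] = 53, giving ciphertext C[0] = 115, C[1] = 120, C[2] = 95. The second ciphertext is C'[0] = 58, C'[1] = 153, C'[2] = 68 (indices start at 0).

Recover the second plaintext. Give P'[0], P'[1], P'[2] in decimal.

P'[0] = 236, P'[1] = 57, P'[2] = 46

In OFB with a reused IV, both messages share the same keystream S_i, so C_i ⊕ C'_i = P_i ⊕ P'_i and thus P'_i = P_i ⊕ C_i ⊕ C'_i.
P'[0]: 165 ⊕ 115 ⊕ 58 = 236.
P'[1]: 216 ⊕ 120 ⊕ 153 = 57.
P'[2]: 53 ⊕ 95 ⊕ 68 = 46.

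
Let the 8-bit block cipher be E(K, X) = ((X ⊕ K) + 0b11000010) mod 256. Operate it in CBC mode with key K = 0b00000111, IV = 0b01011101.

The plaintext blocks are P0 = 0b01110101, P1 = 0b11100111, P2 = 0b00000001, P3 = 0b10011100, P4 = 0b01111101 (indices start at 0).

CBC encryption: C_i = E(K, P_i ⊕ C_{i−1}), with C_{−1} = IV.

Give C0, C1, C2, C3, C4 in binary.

C0: P0 ⊕ 0b01011101 = 0b00101000; E(K, 0b00101000) = 0b11110001.
C1: P1 ⊕ 0b11110001 = 0b00010110; E(K, 0b00010110) = 0b11010011.
C2: P2 ⊕ 0b11010011 = 0b11010010; E(K, 0b11010010) = 0b10010111.
C3: P3 ⊕ 0b10010111 = 0b00001011; E(K, 0b00001011) = 0b11001110.
C4: P4 ⊕ 0b11001110 = 0b10110011; E(K, 0b10110011) = 0b01110110.

C0 = 0b11110001, C1 = 0b11010011, C2 = 0b10010111, C3 = 0b11001110, C4 = 0b01110110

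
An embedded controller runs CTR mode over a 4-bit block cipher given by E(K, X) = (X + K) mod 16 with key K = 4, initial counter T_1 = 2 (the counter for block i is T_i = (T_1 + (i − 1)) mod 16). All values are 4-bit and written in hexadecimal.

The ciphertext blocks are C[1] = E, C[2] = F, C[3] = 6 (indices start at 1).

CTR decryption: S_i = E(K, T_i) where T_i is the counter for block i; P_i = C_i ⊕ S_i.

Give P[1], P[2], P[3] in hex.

P[1]: T = 2, S = E(K, T) = 6; E ⊕ 6 = 8.
P[2]: T = 3, S = E(K, T) = 7; F ⊕ 7 = 8.
P[3]: T = 4, S = E(K, T) = 8; 6 ⊕ 8 = E.

P[1] = 8, P[2] = 8, P[3] = E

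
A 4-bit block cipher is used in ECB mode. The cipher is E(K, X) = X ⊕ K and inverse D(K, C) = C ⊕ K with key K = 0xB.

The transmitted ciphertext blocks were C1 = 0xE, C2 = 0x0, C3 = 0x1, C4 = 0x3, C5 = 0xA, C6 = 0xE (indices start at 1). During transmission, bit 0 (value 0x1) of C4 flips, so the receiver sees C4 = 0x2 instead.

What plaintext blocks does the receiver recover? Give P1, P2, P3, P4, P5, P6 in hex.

P1 = 0x5, P2 = 0xB, P3 = 0xA, P4 = 0x9, P5 = 0x1, P6 = 0x5

ECB decryption: P_i = D(K, C_i).
Only C4 changed, to 0x2. In ECB, a change in C_i affects only P_i. Decrypting the received ciphertext:
P1: D(K, 0xE) = 0x5.
P2: D(K, 0x0) = 0xB.
P3: D(K, 0x1) = 0xA.
P4: D(K, 0x2) = 0x9.
P5: D(K, 0xA) = 0x1.
P6: D(K, 0xE) = 0x5.
Blocks that differ from the original plaintext: P4.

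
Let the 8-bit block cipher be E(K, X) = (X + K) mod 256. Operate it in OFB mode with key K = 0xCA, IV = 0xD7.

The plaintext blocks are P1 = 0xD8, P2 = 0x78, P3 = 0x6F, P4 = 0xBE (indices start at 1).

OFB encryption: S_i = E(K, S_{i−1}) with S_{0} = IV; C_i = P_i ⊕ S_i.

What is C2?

C1: S = E(K, 0xD7) = 0xA1; 0xD8 ⊕ 0xA1 = 0x79.
C2: S = E(K, 0xA1) = 0x6B; 0x78 ⊕ 0x6B = 0x13.

C2 = 0x13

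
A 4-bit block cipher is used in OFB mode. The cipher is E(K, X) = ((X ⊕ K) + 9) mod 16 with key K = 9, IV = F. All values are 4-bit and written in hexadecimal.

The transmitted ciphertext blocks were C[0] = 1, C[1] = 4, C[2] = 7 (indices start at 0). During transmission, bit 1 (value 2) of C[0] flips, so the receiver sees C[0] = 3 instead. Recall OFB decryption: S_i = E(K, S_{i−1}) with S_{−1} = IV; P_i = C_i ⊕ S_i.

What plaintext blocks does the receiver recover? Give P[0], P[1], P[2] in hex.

P[0] = C, P[1] = B, P[2] = 8

Only C[0] changed, to 3. In OFB, a change in C_i flips the same bit in P_i only; the keystream is unaffected. Decrypting the received ciphertext:
P[0]: S = E(K, F) = F; 3 ⊕ F = C.
P[1]: S = E(K, F) = F; 4 ⊕ F = B.
P[2]: S = E(K, F) = F; 7 ⊕ F = 8.
Blocks that differ from the original plaintext: P[0].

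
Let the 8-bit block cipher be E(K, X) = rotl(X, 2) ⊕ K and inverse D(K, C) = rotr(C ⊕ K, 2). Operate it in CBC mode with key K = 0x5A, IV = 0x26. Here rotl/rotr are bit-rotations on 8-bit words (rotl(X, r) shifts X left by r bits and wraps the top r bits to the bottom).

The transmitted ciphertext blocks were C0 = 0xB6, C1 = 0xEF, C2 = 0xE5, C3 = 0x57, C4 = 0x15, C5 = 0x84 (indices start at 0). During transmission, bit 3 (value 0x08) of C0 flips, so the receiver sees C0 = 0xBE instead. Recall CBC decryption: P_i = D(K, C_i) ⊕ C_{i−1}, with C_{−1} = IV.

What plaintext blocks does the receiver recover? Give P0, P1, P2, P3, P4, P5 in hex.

P0 = 0x1F, P1 = 0xD3, P2 = 0x00, P3 = 0xA6, P4 = 0x84, P5 = 0xA2

Only C0 changed, to 0xBE. In CBC, a change in C_i garbles P_i and flips the same bit in P_{i+1}. Decrypting the received ciphertext:
P0: D(K, 0xBE) = 0x39; 0x39 ⊕ 0x26 = 0x1F.
P1: D(K, 0xEF) = 0x6D; 0x6D ⊕ 0xBE = 0xD3.
P2: D(K, 0xE5) = 0xEF; 0xEF ⊕ 0xEF = 0x00.
P3: D(K, 0x57) = 0x43; 0x43 ⊕ 0xE5 = 0xA6.
P4: D(K, 0x15) = 0xD3; 0xD3 ⊕ 0x57 = 0x84.
P5: D(K, 0x84) = 0xB7; 0xB7 ⊕ 0x15 = 0xA2.
Blocks that differ from the original plaintext: P0, P1.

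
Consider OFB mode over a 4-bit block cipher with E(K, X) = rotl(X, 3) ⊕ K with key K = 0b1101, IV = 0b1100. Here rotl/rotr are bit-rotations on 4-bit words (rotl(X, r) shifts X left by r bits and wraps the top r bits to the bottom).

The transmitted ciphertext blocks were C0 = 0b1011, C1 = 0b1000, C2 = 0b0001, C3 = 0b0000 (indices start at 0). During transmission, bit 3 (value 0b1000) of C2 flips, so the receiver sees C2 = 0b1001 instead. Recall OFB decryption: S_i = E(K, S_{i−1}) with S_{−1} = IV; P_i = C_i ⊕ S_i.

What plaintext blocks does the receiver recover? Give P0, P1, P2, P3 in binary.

P0 = 0b0000, P1 = 0b1000, P2 = 0b0100, P3 = 0b0011

Only C2 changed, to 0b1001. In OFB, a change in C_i flips the same bit in P_i only; the keystream is unaffected. Decrypting the received ciphertext:
P0: S = E(K, 0b1100) = 0b1011; 0b1011 ⊕ 0b1011 = 0b0000.
P1: S = E(K, 0b1011) = 0b0000; 0b1000 ⊕ 0b0000 = 0b1000.
P2: S = E(K, 0b0000) = 0b1101; 0b1001 ⊕ 0b1101 = 0b0100.
P3: S = E(K, 0b1101) = 0b0011; 0b0000 ⊕ 0b0011 = 0b0011.
Blocks that differ from the original plaintext: P2.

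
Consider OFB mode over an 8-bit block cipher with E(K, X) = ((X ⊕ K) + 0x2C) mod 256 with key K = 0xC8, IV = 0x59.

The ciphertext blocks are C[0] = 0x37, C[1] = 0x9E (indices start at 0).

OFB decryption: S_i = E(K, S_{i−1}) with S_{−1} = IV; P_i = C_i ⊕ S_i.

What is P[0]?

P[0]: S = E(K, 0x59) = 0xBD; 0x37 ⊕ 0xBD = 0x8A.

P[0] = 0x8A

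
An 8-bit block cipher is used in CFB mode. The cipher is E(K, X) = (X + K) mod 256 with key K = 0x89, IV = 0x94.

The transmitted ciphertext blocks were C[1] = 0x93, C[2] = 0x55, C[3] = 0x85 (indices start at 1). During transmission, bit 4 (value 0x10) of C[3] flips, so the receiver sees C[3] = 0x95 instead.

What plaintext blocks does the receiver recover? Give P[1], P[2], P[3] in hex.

CFB decryption: P_i = C_i ⊕ E(K, C_{i−1}), with C_{0} = IV.
Only C[3] changed, to 0x95. In CFB, a change in C_i flips the same bit in P_i and garbles P_{i+1}. Decrypting the received ciphertext:
P[1]: E(K, 0x94) = 0x1D; 0x93 ⊕ 0x1D = 0x8E.
P[2]: E(K, 0x93) = 0x1C; 0x55 ⊕ 0x1C = 0x49.
P[3]: E(K, 0x55) = 0xDE; 0x95 ⊕ 0xDE = 0x4B.
Blocks that differ from the original plaintext: P[3].

P[1] = 0x8E, P[2] = 0x49, P[3] = 0x4B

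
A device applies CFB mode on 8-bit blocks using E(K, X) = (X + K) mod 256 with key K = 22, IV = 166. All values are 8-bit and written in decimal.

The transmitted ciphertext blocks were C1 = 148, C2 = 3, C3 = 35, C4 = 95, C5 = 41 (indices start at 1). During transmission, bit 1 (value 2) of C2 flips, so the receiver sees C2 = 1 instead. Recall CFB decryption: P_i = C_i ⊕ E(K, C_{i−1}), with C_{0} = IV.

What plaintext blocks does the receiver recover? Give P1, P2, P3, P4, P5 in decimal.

P1 = 40, P2 = 171, P3 = 52, P4 = 102, P5 = 92

Only C2 changed, to 1. In CFB, a change in C_i flips the same bit in P_i and garbles P_{i+1}. Decrypting the received ciphertext:
P1: E(K, 166) = 188; 148 ⊕ 188 = 40.
P2: E(K, 148) = 170; 1 ⊕ 170 = 171.
P3: E(K, 1) = 23; 35 ⊕ 23 = 52.
P4: E(K, 35) = 57; 95 ⊕ 57 = 102.
P5: E(K, 95) = 117; 41 ⊕ 117 = 92.
Blocks that differ from the original plaintext: P2, P3.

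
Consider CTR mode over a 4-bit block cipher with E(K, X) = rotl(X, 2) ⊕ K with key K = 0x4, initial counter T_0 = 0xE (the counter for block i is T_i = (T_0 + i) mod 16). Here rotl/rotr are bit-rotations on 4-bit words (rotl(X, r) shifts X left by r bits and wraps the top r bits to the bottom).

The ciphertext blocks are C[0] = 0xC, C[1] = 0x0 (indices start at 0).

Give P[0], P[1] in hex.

P[0] = 0x3, P[1] = 0xB

CTR decryption: S_i = E(K, T_i) where T_i is the counter for block i; P_i = C_i ⊕ S_i.
P[0]: T = 0xE, S = E(K, T) = 0xF; 0xC ⊕ 0xF = 0x3.
P[1]: T = 0xF, S = E(K, T) = 0xB; 0x0 ⊕ 0xB = 0xB.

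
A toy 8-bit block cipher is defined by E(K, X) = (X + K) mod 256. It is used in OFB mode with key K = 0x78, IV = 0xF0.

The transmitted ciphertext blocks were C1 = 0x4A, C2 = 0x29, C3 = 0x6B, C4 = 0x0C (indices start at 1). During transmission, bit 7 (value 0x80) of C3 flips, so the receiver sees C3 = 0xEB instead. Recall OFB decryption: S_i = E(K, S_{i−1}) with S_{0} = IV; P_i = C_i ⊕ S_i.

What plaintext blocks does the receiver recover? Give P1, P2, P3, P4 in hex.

Only C3 changed, to 0xEB. In OFB, a change in C_i flips the same bit in P_i only; the keystream is unaffected. Decrypting the received ciphertext:
P1: S = E(K, 0xF0) = 0x68; 0x4A ⊕ 0x68 = 0x22.
P2: S = E(K, 0x68) = 0xE0; 0x29 ⊕ 0xE0 = 0xC9.
P3: S = E(K, 0xE0) = 0x58; 0xEB ⊕ 0x58 = 0xB3.
P4: S = E(K, 0x58) = 0xD0; 0x0C ⊕ 0xD0 = 0xDC.
Blocks that differ from the original plaintext: P3.

P1 = 0x22, P2 = 0xC9, P3 = 0xB3, P4 = 0xDC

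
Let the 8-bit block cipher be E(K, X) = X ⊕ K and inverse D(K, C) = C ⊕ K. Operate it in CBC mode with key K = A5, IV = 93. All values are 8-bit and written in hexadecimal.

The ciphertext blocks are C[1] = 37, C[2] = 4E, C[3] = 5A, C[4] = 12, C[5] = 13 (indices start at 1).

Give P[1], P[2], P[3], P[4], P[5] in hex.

CBC decryption: P_i = D(K, C_i) ⊕ C_{i−1}, with C_{0} = IV.
P[1]: D(K, 37) = 92; 92 ⊕ 93 = 01.
P[2]: D(K, 4E) = EB; EB ⊕ 37 = DC.
P[3]: D(K, 5A) = FF; FF ⊕ 4E = B1.
P[4]: D(K, 12) = B7; B7 ⊕ 5A = ED.
P[5]: D(K, 13) = B6; B6 ⊕ 12 = A4.

P[1] = 01, P[2] = DC, P[3] = B1, P[4] = ED, P[5] = A4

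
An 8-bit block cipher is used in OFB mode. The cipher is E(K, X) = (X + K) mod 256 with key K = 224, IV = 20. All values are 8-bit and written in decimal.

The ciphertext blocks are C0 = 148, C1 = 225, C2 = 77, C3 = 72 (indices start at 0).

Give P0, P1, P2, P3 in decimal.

P0 = 96, P1 = 53, P2 = 249, P3 = 220

OFB decryption: S_i = E(K, S_{i−1}) with S_{−1} = IV; P_i = C_i ⊕ S_i.
P0: S = E(K, 20) = 244; 148 ⊕ 244 = 96.
P1: S = E(K, 244) = 212; 225 ⊕ 212 = 53.
P2: S = E(K, 212) = 180; 77 ⊕ 180 = 249.
P3: S = E(K, 180) = 148; 72 ⊕ 148 = 220.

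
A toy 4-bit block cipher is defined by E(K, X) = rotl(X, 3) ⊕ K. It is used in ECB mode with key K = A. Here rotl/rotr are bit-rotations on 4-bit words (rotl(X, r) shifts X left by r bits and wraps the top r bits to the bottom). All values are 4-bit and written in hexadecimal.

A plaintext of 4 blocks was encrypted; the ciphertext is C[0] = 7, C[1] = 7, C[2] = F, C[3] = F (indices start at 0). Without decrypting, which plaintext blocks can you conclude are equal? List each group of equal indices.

ECB encrypts each block independently with the same key, so equal ciphertext blocks imply equal plaintext blocks.
C[0] = C[1] = 7, so P[0] = P[1].
C[2] = C[3] = F, so P[2] = P[3].

P[0] = P[1]; P[2] = P[3]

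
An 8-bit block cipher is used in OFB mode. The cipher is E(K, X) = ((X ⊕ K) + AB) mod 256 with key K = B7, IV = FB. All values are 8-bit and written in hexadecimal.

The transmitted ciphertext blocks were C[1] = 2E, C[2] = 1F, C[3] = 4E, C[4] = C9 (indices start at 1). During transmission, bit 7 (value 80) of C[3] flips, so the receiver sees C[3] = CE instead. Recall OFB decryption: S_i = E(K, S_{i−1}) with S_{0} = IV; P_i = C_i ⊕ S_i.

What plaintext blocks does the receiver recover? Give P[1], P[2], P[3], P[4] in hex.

Only C[3] changed, to CE. In OFB, a change in C_i flips the same bit in P_i only; the keystream is unaffected. Decrypting the received ciphertext:
P[1]: S = E(K, FB) = F7; 2E ⊕ F7 = D9.
P[2]: S = E(K, F7) = EB; 1F ⊕ EB = F4.
P[3]: S = E(K, EB) = 07; CE ⊕ 07 = C9.
P[4]: S = E(K, 07) = 5B; C9 ⊕ 5B = 92.
Blocks that differ from the original plaintext: P[3].

P[1] = D9, P[2] = F4, P[3] = C9, P[4] = 92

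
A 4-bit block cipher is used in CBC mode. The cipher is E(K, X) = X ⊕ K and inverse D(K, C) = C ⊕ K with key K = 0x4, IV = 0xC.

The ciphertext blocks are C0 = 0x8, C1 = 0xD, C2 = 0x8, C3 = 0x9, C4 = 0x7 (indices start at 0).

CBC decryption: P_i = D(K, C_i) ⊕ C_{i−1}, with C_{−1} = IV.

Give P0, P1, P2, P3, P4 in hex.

P0: D(K, 0x8) = 0xC; 0xC ⊕ 0xC = 0x0.
P1: D(K, 0xD) = 0x9; 0x9 ⊕ 0x8 = 0x1.
P2: D(K, 0x8) = 0xC; 0xC ⊕ 0xD = 0x1.
P3: D(K, 0x9) = 0xD; 0xD ⊕ 0x8 = 0x5.
P4: D(K, 0x7) = 0x3; 0x3 ⊕ 0x9 = 0xA.

P0 = 0x0, P1 = 0x1, P2 = 0x1, P3 = 0x5, P4 = 0xA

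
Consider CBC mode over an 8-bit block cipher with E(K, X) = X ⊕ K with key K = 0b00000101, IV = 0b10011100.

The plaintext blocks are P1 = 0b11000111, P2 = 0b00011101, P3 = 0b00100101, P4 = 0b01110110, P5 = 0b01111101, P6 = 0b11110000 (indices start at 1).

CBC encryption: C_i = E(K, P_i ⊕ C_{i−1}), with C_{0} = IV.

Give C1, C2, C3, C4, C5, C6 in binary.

C1: P1 ⊕ 0b10011100 = 0b01011011; E(K, 0b01011011) = 0b01011110.
C2: P2 ⊕ 0b01011110 = 0b01000011; E(K, 0b01000011) = 0b01000110.
C3: P3 ⊕ 0b01000110 = 0b01100011; E(K, 0b01100011) = 0b01100110.
C4: P4 ⊕ 0b01100110 = 0b00010000; E(K, 0b00010000) = 0b00010101.
C5: P5 ⊕ 0b00010101 = 0b01101000; E(K, 0b01101000) = 0b01101101.
C6: P6 ⊕ 0b01101101 = 0b10011101; E(K, 0b10011101) = 0b10011000.

C1 = 0b01011110, C2 = 0b01000110, C3 = 0b01100110, C4 = 0b00010101, C5 = 0b01101101, C6 = 0b10011000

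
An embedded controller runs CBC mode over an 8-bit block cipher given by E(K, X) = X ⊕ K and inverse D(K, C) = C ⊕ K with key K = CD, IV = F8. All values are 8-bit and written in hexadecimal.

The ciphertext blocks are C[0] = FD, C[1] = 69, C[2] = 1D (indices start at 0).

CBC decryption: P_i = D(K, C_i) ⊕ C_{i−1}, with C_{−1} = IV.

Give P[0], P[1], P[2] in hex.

P[0]: D(K, FD) = 30; 30 ⊕ F8 = C8.
P[1]: D(K, 69) = A4; A4 ⊕ FD = 59.
P[2]: D(K, 1D) = D0; D0 ⊕ 69 = B9.

P[0] = C8, P[1] = 59, P[2] = B9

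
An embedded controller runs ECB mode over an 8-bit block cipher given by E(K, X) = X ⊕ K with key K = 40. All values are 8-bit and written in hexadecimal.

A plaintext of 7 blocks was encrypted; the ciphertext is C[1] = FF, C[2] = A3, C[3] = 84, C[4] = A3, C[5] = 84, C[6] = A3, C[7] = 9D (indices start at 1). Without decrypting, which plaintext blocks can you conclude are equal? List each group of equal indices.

ECB encrypts each block independently with the same key, so equal ciphertext blocks imply equal plaintext blocks.
C[2] = C[4] = C[6] = A3, so P[2] = P[4] = P[6].
C[3] = C[5] = 84, so P[3] = P[5].

P[2] = P[4] = P[6]; P[3] = P[5]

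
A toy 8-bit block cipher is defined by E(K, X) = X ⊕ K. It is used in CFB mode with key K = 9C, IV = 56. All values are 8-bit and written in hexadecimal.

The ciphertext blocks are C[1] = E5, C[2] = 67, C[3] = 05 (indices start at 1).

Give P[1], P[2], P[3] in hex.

CFB decryption: P_i = C_i ⊕ E(K, C_{i−1}), with C_{0} = IV.
P[1]: E(K, 56) = CA; E5 ⊕ CA = 2F.
P[2]: E(K, E5) = 79; 67 ⊕ 79 = 1E.
P[3]: E(K, 67) = FB; 05 ⊕ FB = FE.

P[1] = 2F, P[2] = 1E, P[3] = FE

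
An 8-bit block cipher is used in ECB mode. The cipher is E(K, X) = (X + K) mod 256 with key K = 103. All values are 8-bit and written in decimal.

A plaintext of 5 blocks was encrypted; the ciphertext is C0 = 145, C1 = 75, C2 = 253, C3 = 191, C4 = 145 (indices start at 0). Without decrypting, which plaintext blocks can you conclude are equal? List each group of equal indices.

P0 = P4

ECB encrypts each block independently with the same key, so equal ciphertext blocks imply equal plaintext blocks.
C0 = C4 = 145, so P0 = P4.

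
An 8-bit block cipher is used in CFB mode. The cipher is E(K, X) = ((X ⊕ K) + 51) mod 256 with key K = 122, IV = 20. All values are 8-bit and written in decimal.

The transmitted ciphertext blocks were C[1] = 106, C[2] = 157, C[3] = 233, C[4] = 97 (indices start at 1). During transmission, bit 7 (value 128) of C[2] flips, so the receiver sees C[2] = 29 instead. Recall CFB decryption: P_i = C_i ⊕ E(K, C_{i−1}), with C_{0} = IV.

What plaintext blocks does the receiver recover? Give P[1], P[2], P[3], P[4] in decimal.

Only C[2] changed, to 29. In CFB, a change in C_i flips the same bit in P_i and garbles P_{i+1}. Decrypting the received ciphertext:
P[1]: E(K, 20) = 161; 106 ⊕ 161 = 203.
P[2]: E(K, 106) = 67; 29 ⊕ 67 = 94.
P[3]: E(K, 29) = 154; 233 ⊕ 154 = 115.
P[4]: E(K, 233) = 198; 97 ⊕ 198 = 167.
Blocks that differ from the original plaintext: P[2], P[3].

P[1] = 203, P[2] = 94, P[3] = 115, P[4] = 167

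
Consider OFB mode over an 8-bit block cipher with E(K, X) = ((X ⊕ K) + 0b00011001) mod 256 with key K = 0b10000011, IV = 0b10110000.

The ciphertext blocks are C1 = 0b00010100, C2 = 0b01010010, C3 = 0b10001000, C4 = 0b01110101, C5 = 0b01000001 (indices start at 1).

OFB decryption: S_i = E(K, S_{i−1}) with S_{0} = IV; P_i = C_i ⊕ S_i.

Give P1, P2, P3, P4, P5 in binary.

P1: S = E(K, 0b10110000) = 0b01001100; 0b00010100 ⊕ 0b01001100 = 0b01011000.
P2: S = E(K, 0b01001100) = 0b11101000; 0b01010010 ⊕ 0b11101000 = 0b10111010.
P3: S = E(K, 0b11101000) = 0b10000100; 0b10001000 ⊕ 0b10000100 = 0b00001100.
P4: S = E(K, 0b10000100) = 0b00100000; 0b01110101 ⊕ 0b00100000 = 0b01010101.
P5: S = E(K, 0b00100000) = 0b10111100; 0b01000001 ⊕ 0b10111100 = 0b11111101.

P1 = 0b01011000, P2 = 0b10111010, P3 = 0b00001100, P4 = 0b01010101, P5 = 0b11111101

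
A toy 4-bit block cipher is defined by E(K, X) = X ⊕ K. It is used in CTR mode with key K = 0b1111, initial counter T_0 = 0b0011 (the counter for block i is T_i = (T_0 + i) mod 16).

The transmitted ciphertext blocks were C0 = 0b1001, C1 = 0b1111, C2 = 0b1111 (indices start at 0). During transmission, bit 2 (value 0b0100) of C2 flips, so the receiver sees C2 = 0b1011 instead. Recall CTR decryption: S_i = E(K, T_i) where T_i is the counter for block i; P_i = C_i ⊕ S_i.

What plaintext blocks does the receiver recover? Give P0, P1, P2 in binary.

P0 = 0b0101, P1 = 0b0100, P2 = 0b0001

Only C2 changed, to 0b1011. In CTR, a change in C_i flips the same bit in P_i only; the keystream is unaffected. Decrypting the received ciphertext:
P0: T = 0b0011, S = E(K, T) = 0b1100; 0b1001 ⊕ 0b1100 = 0b0101.
P1: T = 0b0100, S = E(K, T) = 0b1011; 0b1111 ⊕ 0b1011 = 0b0100.
P2: T = 0b0101, S = E(K, T) = 0b1010; 0b1011 ⊕ 0b1010 = 0b0001.
Blocks that differ from the original plaintext: P2.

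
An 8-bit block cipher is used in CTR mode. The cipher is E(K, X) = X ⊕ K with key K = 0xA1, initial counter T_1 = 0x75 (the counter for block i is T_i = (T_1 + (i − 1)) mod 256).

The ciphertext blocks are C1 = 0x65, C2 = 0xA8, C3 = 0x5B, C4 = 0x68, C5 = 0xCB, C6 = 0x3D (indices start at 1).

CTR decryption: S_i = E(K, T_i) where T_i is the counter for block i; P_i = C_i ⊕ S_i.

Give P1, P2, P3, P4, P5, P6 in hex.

P1 = 0xB1, P2 = 0x7F, P3 = 0x8D, P4 = 0xB1, P5 = 0x13, P6 = 0xE6

P1: T = 0x75, S = E(K, T) = 0xD4; 0x65 ⊕ 0xD4 = 0xB1.
P2: T = 0x76, S = E(K, T) = 0xD7; 0xA8 ⊕ 0xD7 = 0x7F.
P3: T = 0x77, S = E(K, T) = 0xD6; 0x5B ⊕ 0xD6 = 0x8D.
P4: T = 0x78, S = E(K, T) = 0xD9; 0x68 ⊕ 0xD9 = 0xB1.
P5: T = 0x79, S = E(K, T) = 0xD8; 0xCB ⊕ 0xD8 = 0x13.
P6: T = 0x7A, S = E(K, T) = 0xDB; 0x3D ⊕ 0xDB = 0xE6.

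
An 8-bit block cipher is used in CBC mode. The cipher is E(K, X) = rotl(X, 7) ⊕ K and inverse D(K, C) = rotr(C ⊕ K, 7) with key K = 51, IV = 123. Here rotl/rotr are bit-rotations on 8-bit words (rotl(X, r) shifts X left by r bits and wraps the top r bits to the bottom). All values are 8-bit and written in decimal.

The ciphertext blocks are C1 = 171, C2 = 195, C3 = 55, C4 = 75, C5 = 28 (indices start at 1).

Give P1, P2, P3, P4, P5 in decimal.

CBC decryption: P_i = D(K, C_i) ⊕ C_{i−1}, with C_{0} = IV.
P1: D(K, 171) = 49; 49 ⊕ 123 = 74.
P2: D(K, 195) = 225; 225 ⊕ 171 = 74.
P3: D(K, 55) = 8; 8 ⊕ 195 = 203.
P4: D(K, 75) = 240; 240 ⊕ 55 = 199.
P5: D(K, 28) = 94; 94 ⊕ 75 = 21.

P1 = 74, P2 = 74, P3 = 203, P4 = 199, P5 = 21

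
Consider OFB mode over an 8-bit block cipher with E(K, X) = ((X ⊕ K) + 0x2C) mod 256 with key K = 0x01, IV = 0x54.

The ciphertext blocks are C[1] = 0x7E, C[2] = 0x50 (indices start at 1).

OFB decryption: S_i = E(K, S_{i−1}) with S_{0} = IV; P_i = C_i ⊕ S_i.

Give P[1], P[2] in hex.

P[1]: S = E(K, 0x54) = 0x81; 0x7E ⊕ 0x81 = 0xFF.
P[2]: S = E(K, 0x81) = 0xAC; 0x50 ⊕ 0xAC = 0xFC.

P[1] = 0xFF, P[2] = 0xFC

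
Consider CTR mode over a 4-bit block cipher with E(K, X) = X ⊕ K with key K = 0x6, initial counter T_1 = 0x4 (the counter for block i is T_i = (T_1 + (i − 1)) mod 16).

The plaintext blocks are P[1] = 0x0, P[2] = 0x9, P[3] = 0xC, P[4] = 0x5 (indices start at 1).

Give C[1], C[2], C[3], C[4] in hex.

CTR encryption: S_i = E(K, T_i) where T_i is the counter for block i; C_i = P_i ⊕ S_i.
C[1]: T = 0x4, S = E(K, T) = 0x2; 0x0 ⊕ 0x2 = 0x2.
C[2]: T = 0x5, S = E(K, T) = 0x3; 0x9 ⊕ 0x3 = 0xA.
C[3]: T = 0x6, S = E(K, T) = 0x0; 0xC ⊕ 0x0 = 0xC.
C[4]: T = 0x7, S = E(K, T) = 0x1; 0x5 ⊕ 0x1 = 0x4.

C[1] = 0x2, C[2] = 0xA, C[3] = 0xC, C[4] = 0x4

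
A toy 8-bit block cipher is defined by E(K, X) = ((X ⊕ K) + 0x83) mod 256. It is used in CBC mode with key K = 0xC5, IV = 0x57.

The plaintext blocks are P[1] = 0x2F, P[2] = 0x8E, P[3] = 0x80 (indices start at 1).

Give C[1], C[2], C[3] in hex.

CBC encryption: C_i = E(K, P_i ⊕ C_{i−1}), with C_{0} = IV.
C[1]: P[1] ⊕ 0x57 = 0x78; E(K, 0x78) = 0x40.
C[2]: P[2] ⊕ 0x40 = 0xCE; E(K, 0xCE) = 0x8E.
C[3]: P[3] ⊕ 0x8E = 0x0E; E(K, 0x0E) = 0x4E.

C[1] = 0x40, C[2] = 0x8E, C[3] = 0x4E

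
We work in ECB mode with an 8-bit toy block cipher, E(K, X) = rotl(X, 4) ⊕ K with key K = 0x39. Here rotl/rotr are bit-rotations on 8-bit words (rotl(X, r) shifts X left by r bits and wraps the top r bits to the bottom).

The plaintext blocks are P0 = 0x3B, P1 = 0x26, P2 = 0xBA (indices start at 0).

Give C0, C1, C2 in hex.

ECB encryption: C_i = E(K, P_i).
C0: E(K, 0x3B) = 0x8A.
C1: E(K, 0x26) = 0x5B.
C2: E(K, 0xBA) = 0x92.

C0 = 0x8A, C1 = 0x5B, C2 = 0x92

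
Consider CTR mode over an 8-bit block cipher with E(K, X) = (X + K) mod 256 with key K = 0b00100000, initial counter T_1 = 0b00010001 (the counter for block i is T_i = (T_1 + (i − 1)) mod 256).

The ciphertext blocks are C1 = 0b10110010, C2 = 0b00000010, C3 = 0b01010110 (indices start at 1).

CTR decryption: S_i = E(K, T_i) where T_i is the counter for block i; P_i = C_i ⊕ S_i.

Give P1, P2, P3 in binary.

P1: T = 0b00010001, S = E(K, T) = 0b00110001; 0b10110010 ⊕ 0b00110001 = 0b10000011.
P2: T = 0b00010010, S = E(K, T) = 0b00110010; 0b00000010 ⊕ 0b00110010 = 0b00110000.
P3: T = 0b00010011, S = E(K, T) = 0b00110011; 0b01010110 ⊕ 0b00110011 = 0b01100101.

P1 = 0b10000011, P2 = 0b00110000, P3 = 0b01100101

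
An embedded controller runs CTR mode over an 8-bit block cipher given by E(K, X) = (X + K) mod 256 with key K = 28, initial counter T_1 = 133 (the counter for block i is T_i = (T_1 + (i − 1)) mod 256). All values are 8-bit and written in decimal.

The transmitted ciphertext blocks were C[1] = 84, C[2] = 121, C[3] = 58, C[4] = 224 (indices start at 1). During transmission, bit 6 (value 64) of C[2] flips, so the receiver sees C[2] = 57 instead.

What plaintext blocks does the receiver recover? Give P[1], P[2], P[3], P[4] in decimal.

P[1] = 245, P[2] = 155, P[3] = 153, P[4] = 68

CTR decryption: S_i = E(K, T_i) where T_i is the counter for block i; P_i = C_i ⊕ S_i.
Only C[2] changed, to 57. In CTR, a change in C_i flips the same bit in P_i only; the keystream is unaffected. Decrypting the received ciphertext:
P[1]: T = 133, S = E(K, T) = 161; 84 ⊕ 161 = 245.
P[2]: T = 134, S = E(K, T) = 162; 57 ⊕ 162 = 155.
P[3]: T = 135, S = E(K, T) = 163; 58 ⊕ 163 = 153.
P[4]: T = 136, S = E(K, T) = 164; 224 ⊕ 164 = 68.
Blocks that differ from the original plaintext: P[2].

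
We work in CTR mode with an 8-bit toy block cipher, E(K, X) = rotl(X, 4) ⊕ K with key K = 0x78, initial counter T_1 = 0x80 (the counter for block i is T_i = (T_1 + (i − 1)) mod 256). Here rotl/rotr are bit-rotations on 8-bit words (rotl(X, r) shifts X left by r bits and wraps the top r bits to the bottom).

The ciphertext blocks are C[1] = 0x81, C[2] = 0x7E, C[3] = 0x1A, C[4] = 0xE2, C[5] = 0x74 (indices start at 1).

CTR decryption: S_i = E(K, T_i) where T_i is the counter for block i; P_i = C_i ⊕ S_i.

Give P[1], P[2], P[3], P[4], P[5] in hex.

P[1] = 0xF1, P[2] = 0x1E, P[3] = 0x4A, P[4] = 0xA2, P[5] = 0x44

P[1]: T = 0x80, S = E(K, T) = 0x70; 0x81 ⊕ 0x70 = 0xF1.
P[2]: T = 0x81, S = E(K, T) = 0x60; 0x7E ⊕ 0x60 = 0x1E.
P[3]: T = 0x82, S = E(K, T) = 0x50; 0x1A ⊕ 0x50 = 0x4A.
P[4]: T = 0x83, S = E(K, T) = 0x40; 0xE2 ⊕ 0x40 = 0xA2.
P[5]: T = 0x84, S = E(K, T) = 0x30; 0x74 ⊕ 0x30 = 0x44.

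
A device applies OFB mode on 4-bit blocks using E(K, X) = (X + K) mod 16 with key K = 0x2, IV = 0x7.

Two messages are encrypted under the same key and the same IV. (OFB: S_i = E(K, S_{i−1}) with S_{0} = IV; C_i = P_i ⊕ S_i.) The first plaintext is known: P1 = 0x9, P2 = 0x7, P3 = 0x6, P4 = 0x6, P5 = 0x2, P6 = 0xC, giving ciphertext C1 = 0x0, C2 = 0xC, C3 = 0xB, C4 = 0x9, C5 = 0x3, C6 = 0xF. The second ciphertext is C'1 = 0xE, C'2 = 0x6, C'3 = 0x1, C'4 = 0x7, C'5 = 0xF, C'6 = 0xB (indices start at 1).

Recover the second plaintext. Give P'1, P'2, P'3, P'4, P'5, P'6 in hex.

P'1 = 0x7, P'2 = 0xD, P'3 = 0xC, P'4 = 0x8, P'5 = 0xE, P'6 = 0x8

In OFB with a reused IV, both messages share the same keystream S_i, so C_i ⊕ C'_i = P_i ⊕ P'_i and thus P'_i = P_i ⊕ C_i ⊕ C'_i.
P'1: 0x9 ⊕ 0x0 ⊕ 0xE = 0x7.
P'2: 0x7 ⊕ 0xC ⊕ 0x6 = 0xD.
P'3: 0x6 ⊕ 0xB ⊕ 0x1 = 0xC.
P'4: 0x6 ⊕ 0x9 ⊕ 0x7 = 0x8.
P'5: 0x2 ⊕ 0x3 ⊕ 0xF = 0xE.
P'6: 0xC ⊕ 0xF ⊕ 0xB = 0x8.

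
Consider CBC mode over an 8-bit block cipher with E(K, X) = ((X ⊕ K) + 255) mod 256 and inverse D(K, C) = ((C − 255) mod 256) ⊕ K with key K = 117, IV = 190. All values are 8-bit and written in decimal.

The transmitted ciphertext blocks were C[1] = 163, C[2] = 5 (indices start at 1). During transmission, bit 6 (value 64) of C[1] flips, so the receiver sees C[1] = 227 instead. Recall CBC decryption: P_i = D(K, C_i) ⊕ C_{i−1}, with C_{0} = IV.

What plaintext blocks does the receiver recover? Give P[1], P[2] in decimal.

Only C[1] changed, to 227. In CBC, a change in C_i garbles P_i and flips the same bit in P_{i+1}. Decrypting the received ciphertext:
P[1]: D(K, 227) = 145; 145 ⊕ 190 = 47.
P[2]: D(K, 5) = 115; 115 ⊕ 227 = 144.
Blocks that differ from the original plaintext: P[1], P[2].

P[1] = 47, P[2] = 144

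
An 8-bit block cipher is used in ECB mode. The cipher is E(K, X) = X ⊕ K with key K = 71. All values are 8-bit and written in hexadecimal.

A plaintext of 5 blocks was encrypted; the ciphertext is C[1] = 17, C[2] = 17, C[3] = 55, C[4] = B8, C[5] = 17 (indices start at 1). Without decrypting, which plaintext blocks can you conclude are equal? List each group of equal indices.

ECB encrypts each block independently with the same key, so equal ciphertext blocks imply equal plaintext blocks.
C[1] = C[2] = C[5] = 17, so P[1] = P[2] = P[5].

P[1] = P[2] = P[5]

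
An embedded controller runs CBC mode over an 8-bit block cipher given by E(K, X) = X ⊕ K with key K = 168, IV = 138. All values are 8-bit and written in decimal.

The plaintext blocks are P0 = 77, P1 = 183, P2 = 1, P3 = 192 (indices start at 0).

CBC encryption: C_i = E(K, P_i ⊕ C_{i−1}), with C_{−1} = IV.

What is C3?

C0: P0 ⊕ 138 = 199; E(K, 199) = 111.
C1: P1 ⊕ 111 = 216; E(K, 216) = 112.
C2: P2 ⊕ 112 = 113; E(K, 113) = 217.
C3: P3 ⊕ 217 = 25; E(K, 25) = 177.

C3 = 177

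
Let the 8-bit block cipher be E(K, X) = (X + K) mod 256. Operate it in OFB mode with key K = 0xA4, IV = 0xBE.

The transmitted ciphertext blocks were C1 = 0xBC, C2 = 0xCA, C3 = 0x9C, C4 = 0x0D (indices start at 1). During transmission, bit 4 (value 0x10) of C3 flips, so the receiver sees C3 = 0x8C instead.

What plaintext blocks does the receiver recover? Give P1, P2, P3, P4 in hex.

P1 = 0xDE, P2 = 0xCC, P3 = 0x26, P4 = 0x43

OFB decryption: S_i = E(K, S_{i−1}) with S_{0} = IV; P_i = C_i ⊕ S_i.
Only C3 changed, to 0x8C. In OFB, a change in C_i flips the same bit in P_i only; the keystream is unaffected. Decrypting the received ciphertext:
P1: S = E(K, 0xBE) = 0x62; 0xBC ⊕ 0x62 = 0xDE.
P2: S = E(K, 0x62) = 0x06; 0xCA ⊕ 0x06 = 0xCC.
P3: S = E(K, 0x06) = 0xAA; 0x8C ⊕ 0xAA = 0x26.
P4: S = E(K, 0xAA) = 0x4E; 0x0D ⊕ 0x4E = 0x43.
Blocks that differ from the original plaintext: P3.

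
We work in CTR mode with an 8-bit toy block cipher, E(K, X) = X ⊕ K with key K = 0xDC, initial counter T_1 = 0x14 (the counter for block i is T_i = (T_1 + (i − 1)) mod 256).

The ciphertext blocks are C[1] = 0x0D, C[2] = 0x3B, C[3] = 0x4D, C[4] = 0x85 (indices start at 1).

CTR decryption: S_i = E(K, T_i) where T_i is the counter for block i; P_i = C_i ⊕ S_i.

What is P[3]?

P[3]: T = 0x16, S = E(K, T) = 0xCA; 0x4D ⊕ 0xCA = 0x87.

P[3] = 0x87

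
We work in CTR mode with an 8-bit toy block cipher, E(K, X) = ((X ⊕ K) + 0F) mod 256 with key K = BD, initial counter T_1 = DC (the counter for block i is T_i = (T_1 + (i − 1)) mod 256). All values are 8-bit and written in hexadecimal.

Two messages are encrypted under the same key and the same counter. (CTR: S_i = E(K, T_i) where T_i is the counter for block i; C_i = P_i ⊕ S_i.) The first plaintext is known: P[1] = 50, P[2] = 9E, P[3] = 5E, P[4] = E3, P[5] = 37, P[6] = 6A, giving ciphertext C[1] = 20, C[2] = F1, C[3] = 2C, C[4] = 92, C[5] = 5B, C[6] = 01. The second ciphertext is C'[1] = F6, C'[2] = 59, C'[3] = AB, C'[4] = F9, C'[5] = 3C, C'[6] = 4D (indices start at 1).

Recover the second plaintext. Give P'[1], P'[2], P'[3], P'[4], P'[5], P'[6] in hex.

In CTR with a reused counter, both messages share the same keystream S_i, so C_i ⊕ C'_i = P_i ⊕ P'_i and thus P'_i = P_i ⊕ C_i ⊕ C'_i.
P'[1]: 50 ⊕ 20 ⊕ F6 = 86.
P'[2]: 9E ⊕ F1 ⊕ 59 = 36.
P'[3]: 5E ⊕ 2C ⊕ AB = D9.
P'[4]: E3 ⊕ 92 ⊕ F9 = 88.
P'[5]: 37 ⊕ 5B ⊕ 3C = 50.
P'[6]: 6A ⊕ 01 ⊕ 4D = 26.

P'[1] = 86, P'[2] = 36, P'[3] = D9, P'[4] = 88, P'[5] = 50, P'[6] = 26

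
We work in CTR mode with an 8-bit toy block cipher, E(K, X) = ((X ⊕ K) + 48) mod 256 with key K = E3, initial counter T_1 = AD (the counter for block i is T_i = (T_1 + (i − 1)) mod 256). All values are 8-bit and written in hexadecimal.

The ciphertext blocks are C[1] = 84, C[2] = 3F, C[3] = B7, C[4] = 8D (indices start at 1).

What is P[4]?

P[4] = 16

CTR decryption: S_i = E(K, T_i) where T_i is the counter for block i; P_i = C_i ⊕ S_i.
P[4]: T = B0, S = E(K, T) = 9B; 8D ⊕ 9B = 16.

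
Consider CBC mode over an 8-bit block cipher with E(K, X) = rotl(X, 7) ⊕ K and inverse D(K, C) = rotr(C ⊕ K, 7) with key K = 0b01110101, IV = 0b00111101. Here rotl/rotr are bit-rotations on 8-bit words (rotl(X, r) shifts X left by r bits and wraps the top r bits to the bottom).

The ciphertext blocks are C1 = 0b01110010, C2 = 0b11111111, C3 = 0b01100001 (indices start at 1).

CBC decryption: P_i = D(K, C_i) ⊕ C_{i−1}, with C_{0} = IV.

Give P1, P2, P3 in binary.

P1: D(K, 0b01110010) = 0b00001110; 0b00001110 ⊕ 0b00111101 = 0b00110011.
P2: D(K, 0b11111111) = 0b00010101; 0b00010101 ⊕ 0b01110010 = 0b01100111.
P3: D(K, 0b01100001) = 0b00101000; 0b00101000 ⊕ 0b11111111 = 0b11010111.

P1 = 0b00110011, P2 = 0b01100111, P3 = 0b11010111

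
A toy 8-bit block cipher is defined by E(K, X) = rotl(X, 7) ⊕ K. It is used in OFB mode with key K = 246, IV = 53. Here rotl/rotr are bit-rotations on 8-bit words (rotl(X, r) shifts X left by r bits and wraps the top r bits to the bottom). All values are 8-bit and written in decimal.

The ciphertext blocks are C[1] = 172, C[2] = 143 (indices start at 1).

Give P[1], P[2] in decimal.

P[1] = 192, P[2] = 79

OFB decryption: S_i = E(K, S_{i−1}) with S_{0} = IV; P_i = C_i ⊕ S_i.
P[1]: S = E(K, 53) = 108; 172 ⊕ 108 = 192.
P[2]: S = E(K, 108) = 192; 143 ⊕ 192 = 79.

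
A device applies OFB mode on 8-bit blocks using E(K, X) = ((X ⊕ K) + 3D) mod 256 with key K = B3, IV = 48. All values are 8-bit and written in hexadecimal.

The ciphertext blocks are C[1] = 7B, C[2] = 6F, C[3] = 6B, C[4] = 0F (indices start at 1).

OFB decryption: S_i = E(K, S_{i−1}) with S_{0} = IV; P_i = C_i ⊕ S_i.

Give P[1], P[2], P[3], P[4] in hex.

P[1] = 43, P[2] = A7, P[3] = D3, P[4] = 47

P[1]: S = E(K, 48) = 38; 7B ⊕ 38 = 43.
P[2]: S = E(K, 38) = C8; 6F ⊕ C8 = A7.
P[3]: S = E(K, C8) = B8; 6B ⊕ B8 = D3.
P[4]: S = E(K, B8) = 48; 0F ⊕ 48 = 47.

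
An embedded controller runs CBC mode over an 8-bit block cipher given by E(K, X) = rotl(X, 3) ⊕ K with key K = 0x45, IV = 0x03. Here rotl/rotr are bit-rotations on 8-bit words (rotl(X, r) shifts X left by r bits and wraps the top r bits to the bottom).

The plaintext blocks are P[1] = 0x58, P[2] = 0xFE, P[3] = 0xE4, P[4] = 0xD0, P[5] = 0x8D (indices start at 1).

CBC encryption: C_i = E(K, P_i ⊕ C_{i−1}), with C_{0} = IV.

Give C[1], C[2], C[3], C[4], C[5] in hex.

C[1] = 0x9F, C[2] = 0x4E, C[3] = 0x10, C[4] = 0x43, C[5] = 0x33

C[1]: P[1] ⊕ 0x03 = 0x5B; E(K, 0x5B) = 0x9F.
C[2]: P[2] ⊕ 0x9F = 0x61; E(K, 0x61) = 0x4E.
C[3]: P[3] ⊕ 0x4E = 0xAA; E(K, 0xAA) = 0x10.
C[4]: P[4] ⊕ 0x10 = 0xC0; E(K, 0xC0) = 0x43.
C[5]: P[5] ⊕ 0x43 = 0xCE; E(K, 0xCE) = 0x33.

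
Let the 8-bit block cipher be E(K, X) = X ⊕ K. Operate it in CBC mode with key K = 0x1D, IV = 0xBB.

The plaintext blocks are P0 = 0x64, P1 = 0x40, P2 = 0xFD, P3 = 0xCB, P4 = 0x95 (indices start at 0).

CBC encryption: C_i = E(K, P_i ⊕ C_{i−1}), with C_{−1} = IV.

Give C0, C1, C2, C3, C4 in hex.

C0 = 0xC2, C1 = 0x9F, C2 = 0x7F, C3 = 0xA9, C4 = 0x21

C0: P0 ⊕ 0xBB = 0xDF; E(K, 0xDF) = 0xC2.
C1: P1 ⊕ 0xC2 = 0x82; E(K, 0x82) = 0x9F.
C2: P2 ⊕ 0x9F = 0x62; E(K, 0x62) = 0x7F.
C3: P3 ⊕ 0x7F = 0xB4; E(K, 0xB4) = 0xA9.
C4: P4 ⊕ 0xA9 = 0x3C; E(K, 0x3C) = 0x21.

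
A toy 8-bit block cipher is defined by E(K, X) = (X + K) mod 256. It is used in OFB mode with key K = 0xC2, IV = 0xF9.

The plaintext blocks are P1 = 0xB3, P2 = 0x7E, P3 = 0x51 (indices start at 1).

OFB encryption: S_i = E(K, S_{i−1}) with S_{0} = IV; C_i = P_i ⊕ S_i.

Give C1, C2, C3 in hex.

C1 = 0x08, C2 = 0x03, C3 = 0x6E

C1: S = E(K, 0xF9) = 0xBB; 0xB3 ⊕ 0xBB = 0x08.
C2: S = E(K, 0xBB) = 0x7D; 0x7E ⊕ 0x7D = 0x03.
C3: S = E(K, 0x7D) = 0x3F; 0x51 ⊕ 0x3F = 0x6E.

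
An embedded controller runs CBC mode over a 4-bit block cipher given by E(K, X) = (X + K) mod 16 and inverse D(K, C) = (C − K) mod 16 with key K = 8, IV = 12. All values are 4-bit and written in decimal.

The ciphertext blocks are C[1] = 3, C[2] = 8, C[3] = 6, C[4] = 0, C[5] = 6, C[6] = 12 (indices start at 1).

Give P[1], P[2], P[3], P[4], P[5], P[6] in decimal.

CBC decryption: P_i = D(K, C_i) ⊕ C_{i−1}, with C_{0} = IV.
P[1]: D(K, 3) = 11; 11 ⊕ 12 = 7.
P[2]: D(K, 8) = 0; 0 ⊕ 3 = 3.
P[3]: D(K, 6) = 14; 14 ⊕ 8 = 6.
P[4]: D(K, 0) = 8; 8 ⊕ 6 = 14.
P[5]: D(K, 6) = 14; 14 ⊕ 0 = 14.
P[6]: D(K, 12) = 4; 4 ⊕ 6 = 2.

P[1] = 7, P[2] = 3, P[3] = 6, P[4] = 14, P[5] = 14, P[6] = 2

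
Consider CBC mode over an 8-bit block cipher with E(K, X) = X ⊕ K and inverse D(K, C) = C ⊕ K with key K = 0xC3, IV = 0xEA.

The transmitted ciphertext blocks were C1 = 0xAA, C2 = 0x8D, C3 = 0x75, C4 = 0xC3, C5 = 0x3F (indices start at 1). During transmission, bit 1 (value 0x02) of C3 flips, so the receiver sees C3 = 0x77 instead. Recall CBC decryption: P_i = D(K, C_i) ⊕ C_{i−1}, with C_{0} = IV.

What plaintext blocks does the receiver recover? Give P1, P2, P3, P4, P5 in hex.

Only C3 changed, to 0x77. In CBC, a change in C_i garbles P_i and flips the same bit in P_{i+1}. Decrypting the received ciphertext:
P1: D(K, 0xAA) = 0x69; 0x69 ⊕ 0xEA = 0x83.
P2: D(K, 0x8D) = 0x4E; 0x4E ⊕ 0xAA = 0xE4.
P3: D(K, 0x77) = 0xB4; 0xB4 ⊕ 0x8D = 0x39.
P4: D(K, 0xC3) = 0x00; 0x00 ⊕ 0x77 = 0x77.
P5: D(K, 0x3F) = 0xFC; 0xFC ⊕ 0xC3 = 0x3F.
Blocks that differ from the original plaintext: P3, P4.

P1 = 0x83, P2 = 0xE4, P3 = 0x39, P4 = 0x77, P5 = 0x3F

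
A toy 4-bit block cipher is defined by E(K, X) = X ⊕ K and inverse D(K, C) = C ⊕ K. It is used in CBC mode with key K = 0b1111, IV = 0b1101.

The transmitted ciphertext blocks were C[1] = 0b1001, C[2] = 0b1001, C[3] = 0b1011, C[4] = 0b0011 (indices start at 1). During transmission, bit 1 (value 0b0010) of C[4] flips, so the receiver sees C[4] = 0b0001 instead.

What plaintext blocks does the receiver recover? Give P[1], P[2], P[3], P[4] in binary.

P[1] = 0b1011, P[2] = 0b1111, P[3] = 0b1101, P[4] = 0b0101

CBC decryption: P_i = D(K, C_i) ⊕ C_{i−1}, with C_{0} = IV.
Only C[4] changed, to 0b0001. In CBC, a change in C_i garbles P_i and flips the same bit in P_{i+1}. Decrypting the received ciphertext:
P[1]: D(K, 0b1001) = 0b0110; 0b0110 ⊕ 0b1101 = 0b1011.
P[2]: D(K, 0b1001) = 0b0110; 0b0110 ⊕ 0b1001 = 0b1111.
P[3]: D(K, 0b1011) = 0b0100; 0b0100 ⊕ 0b1001 = 0b1101.
P[4]: D(K, 0b0001) = 0b1110; 0b1110 ⊕ 0b1011 = 0b0101.
Blocks that differ from the original plaintext: P[4].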